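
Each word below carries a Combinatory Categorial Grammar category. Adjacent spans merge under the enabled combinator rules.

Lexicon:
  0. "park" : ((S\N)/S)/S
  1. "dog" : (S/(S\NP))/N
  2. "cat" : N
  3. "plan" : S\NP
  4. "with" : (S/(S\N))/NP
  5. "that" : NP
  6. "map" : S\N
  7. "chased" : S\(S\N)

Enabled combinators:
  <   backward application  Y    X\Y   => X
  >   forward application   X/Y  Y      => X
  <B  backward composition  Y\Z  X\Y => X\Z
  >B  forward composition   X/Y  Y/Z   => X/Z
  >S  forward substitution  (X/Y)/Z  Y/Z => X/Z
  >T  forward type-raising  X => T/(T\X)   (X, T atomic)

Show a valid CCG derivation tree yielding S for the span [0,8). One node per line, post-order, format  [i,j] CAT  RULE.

[0,8] S   <
  [0,7] S\N   >
    [0,4] (S\N)/S   >
      [0,1] "park" : ((S\N)/S)/S
      [1,4] S   >
        [1,3] S/(S\NP)   >
          [1,2] "dog" : (S/(S\NP))/N
          [2,3] "cat" : N
        [3,4] "plan" : S\NP
    [4,7] S   >
      [4,6] S/(S\N)   >
        [4,5] "with" : (S/(S\N))/NP
        [5,6] "that" : NP
      [6,7] "map" : S\N
  [7,8] "chased" : S\(S\N)

[0,1] ((S\N)/S)/S  lex  "park"
[1,2] (S/(S\NP))/N  lex  "dog"
[2,3] N  lex  "cat"
[1,3] S/(S\NP)  >  k=2
[3,4] S\NP  lex  "plan"
[1,4] S  >  k=3
[0,4] (S\N)/S  >  k=1
[4,5] (S/(S\N))/NP  lex  "with"
[5,6] NP  lex  "that"
[4,6] S/(S\N)  >  k=5
[6,7] S\N  lex  "map"
[4,7] S  >  k=6
[0,7] S\N  >  k=4
[7,8] S\(S\N)  lex  "chased"
[0,8] S  <  k=7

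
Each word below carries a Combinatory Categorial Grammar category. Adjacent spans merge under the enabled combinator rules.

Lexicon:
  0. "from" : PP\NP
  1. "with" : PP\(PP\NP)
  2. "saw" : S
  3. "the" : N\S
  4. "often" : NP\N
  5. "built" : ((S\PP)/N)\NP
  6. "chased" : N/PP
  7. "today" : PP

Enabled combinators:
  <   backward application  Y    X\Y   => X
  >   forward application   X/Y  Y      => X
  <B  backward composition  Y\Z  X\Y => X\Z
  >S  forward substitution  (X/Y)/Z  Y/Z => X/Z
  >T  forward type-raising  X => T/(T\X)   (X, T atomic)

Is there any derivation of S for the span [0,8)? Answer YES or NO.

YES

[0,8] S   <
  [0,2] PP   <
    [0,1] "from" : PP\NP
    [1,2] "with" : PP\(PP\NP)
  [2,8] S\PP   >
    [2,6] (S\PP)/N   <
      [2,5] NP   <
        [2,4] N   >
          [2,3] N/(N\S)   >T
            [2,3] "saw" : S
          [3,4] "the" : N\S
        [4,5] "often" : NP\N
      [5,6] "built" : ((S\PP)/N)\NP
    [6,8] N   >
      [6,7] "chased" : N/PP
      [7,8] "today" : PP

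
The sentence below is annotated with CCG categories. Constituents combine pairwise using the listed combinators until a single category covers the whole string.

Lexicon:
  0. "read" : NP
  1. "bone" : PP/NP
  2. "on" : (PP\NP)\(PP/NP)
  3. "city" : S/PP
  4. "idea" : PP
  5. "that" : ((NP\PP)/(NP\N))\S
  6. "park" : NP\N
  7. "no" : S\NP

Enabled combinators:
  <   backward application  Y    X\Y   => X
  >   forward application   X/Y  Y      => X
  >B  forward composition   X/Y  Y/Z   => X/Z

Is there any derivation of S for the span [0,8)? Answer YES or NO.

YES

[0,8] S   <
  [0,7] NP   <
    [0,3] PP   <
      [0,1] "read" : NP
      [1,3] PP\NP   <
        [1,2] "bone" : PP/NP
        [2,3] "on" : (PP\NP)\(PP/NP)
    [3,7] NP\PP   >
      [3,6] (NP\PP)/(NP\N)   <
        [3,5] S   >
          [3,4] "city" : S/PP
          [4,5] "idea" : PP
        [5,6] "that" : ((NP\PP)/(NP\N))\S
      [6,7] "park" : NP\N
  [7,8] "no" : S\NP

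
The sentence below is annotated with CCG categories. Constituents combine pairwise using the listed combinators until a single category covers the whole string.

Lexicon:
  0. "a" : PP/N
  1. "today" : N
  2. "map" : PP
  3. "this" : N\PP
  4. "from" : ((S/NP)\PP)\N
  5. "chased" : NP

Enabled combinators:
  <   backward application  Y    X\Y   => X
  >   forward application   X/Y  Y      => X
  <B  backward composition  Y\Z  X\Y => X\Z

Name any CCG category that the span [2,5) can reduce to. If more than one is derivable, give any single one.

[0,6] S   >
  [0,5] S/NP   <
    [0,2] PP   >
      [0,1] "a" : PP/N
      [1,2] "today" : N
    [2,5] (S/NP)\PP   <
      [2,4] N   <
        [2,3] "map" : PP
        [3,4] "this" : N\PP
      [4,5] "from" : ((S/NP)\PP)\N
  [5,6] "chased" : NP

(S/NP)\PP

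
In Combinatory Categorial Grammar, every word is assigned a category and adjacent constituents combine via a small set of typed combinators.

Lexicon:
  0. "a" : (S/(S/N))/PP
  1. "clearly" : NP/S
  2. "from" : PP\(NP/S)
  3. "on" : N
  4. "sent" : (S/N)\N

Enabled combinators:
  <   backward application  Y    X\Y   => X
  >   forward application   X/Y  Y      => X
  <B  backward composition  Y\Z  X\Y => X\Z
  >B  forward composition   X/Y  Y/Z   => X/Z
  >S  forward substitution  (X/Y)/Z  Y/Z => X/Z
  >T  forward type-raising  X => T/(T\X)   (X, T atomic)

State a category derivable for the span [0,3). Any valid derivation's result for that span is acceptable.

S/(S/N)

[0,5] S   >
  [0,3] S/(S/N)   >
    [0,1] "a" : (S/(S/N))/PP
    [1,3] PP   <
      [1,2] "clearly" : NP/S
      [2,3] "from" : PP\(NP/S)
  [3,5] S/N   <
    [3,4] "on" : N
    [4,5] "sent" : (S/N)\N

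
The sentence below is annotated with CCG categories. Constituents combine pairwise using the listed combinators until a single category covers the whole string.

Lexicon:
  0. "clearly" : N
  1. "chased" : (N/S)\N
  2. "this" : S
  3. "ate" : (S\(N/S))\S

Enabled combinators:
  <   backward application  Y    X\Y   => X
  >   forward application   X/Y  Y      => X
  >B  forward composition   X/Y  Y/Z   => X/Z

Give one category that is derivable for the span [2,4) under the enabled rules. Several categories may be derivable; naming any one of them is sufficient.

[0,4] S   <
  [0,2] N/S   <
    [0,1] "clearly" : N
    [1,2] "chased" : (N/S)\N
  [2,4] S\(N/S)   <
    [2,3] "this" : S
    [3,4] "ate" : (S\(N/S))\S

S\(N/S)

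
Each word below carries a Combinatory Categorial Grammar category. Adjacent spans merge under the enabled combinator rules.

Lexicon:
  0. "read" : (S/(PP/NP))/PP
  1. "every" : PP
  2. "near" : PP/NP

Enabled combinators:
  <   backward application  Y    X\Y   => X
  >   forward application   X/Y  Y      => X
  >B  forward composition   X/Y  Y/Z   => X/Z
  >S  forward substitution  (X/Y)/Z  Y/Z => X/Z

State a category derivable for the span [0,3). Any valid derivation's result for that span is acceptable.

S

[0,3] S   >
  [0,2] S/(PP/NP)   >
    [0,1] "read" : (S/(PP/NP))/PP
    [1,2] "every" : PP
  [2,3] "near" : PP/NP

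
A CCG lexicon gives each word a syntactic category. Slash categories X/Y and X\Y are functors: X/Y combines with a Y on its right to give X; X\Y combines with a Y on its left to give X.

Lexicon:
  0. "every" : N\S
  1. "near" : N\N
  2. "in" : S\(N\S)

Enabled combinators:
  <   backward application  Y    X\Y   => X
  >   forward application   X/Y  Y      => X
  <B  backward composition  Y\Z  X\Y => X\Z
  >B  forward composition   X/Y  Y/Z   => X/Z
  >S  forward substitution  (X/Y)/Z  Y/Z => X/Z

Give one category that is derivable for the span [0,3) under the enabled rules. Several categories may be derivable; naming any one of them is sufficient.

[0,3] S   <
  [0,2] N\S   <B
    [0,1] "every" : N\S
    [1,2] "near" : N\N
  [2,3] "in" : S\(N\S)

S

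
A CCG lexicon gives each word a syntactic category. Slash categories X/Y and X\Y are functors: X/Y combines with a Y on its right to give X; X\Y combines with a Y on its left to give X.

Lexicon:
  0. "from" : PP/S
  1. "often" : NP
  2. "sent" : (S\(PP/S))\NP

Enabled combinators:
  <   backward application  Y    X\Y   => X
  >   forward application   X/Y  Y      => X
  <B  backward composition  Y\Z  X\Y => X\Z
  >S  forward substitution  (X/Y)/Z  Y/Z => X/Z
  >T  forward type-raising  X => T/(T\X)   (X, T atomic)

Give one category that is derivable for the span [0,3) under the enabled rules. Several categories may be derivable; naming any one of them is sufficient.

[0,3] S   <
  [0,1] "from" : PP/S
  [1,3] S\(PP/S)   <
    [1,2] "often" : NP
    [2,3] "sent" : (S\(PP/S))\NP

S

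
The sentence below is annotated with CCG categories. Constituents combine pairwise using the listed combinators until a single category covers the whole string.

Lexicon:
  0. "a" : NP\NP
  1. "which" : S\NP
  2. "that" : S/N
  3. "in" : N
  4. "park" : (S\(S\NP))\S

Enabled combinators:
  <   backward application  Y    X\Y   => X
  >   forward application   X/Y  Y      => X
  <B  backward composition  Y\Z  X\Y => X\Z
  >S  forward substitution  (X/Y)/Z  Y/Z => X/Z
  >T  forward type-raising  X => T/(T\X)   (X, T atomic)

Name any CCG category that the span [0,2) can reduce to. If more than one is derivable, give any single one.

[0,5] S   <
  [0,2] S\NP   <B
    [0,1] "a" : NP\NP
    [1,2] "which" : S\NP
  [2,5] S\(S\NP)   <
    [2,4] S   >
      [2,3] "that" : S/N
      [3,4] "in" : N
    [4,5] "park" : (S\(S\NP))\S

S\NP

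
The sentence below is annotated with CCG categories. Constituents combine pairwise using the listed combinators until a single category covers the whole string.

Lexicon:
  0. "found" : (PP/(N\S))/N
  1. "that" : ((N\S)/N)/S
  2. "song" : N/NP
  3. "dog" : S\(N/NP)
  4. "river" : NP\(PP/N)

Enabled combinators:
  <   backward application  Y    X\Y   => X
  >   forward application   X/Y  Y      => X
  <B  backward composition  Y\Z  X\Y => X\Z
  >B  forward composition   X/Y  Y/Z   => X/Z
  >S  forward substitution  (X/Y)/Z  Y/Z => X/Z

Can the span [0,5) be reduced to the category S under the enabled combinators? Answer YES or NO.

NO

(PP/(N\S))/N ((N\S)/N)/S N/NP S\(N/NP) NP\(PP/N)
CKY chart[0,5] = {NP}; S ∉ chart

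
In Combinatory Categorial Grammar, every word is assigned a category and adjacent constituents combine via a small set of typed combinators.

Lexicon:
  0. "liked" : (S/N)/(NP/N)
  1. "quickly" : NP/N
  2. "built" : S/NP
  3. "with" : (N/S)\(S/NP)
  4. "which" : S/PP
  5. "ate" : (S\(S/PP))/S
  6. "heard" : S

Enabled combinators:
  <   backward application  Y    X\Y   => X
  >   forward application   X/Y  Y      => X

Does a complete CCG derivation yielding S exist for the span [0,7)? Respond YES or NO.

YES

[0,7] S   >
  [0,2] S/N   >
    [0,1] "liked" : (S/N)/(NP/N)
    [1,2] "quickly" : NP/N
  [2,7] N   >
    [2,4] N/S   <
      [2,3] "built" : S/NP
      [3,4] "with" : (N/S)\(S/NP)
    [4,7] S   <
      [4,5] "which" : S/PP
      [5,7] S\(S/PP)   >
        [5,6] "ate" : (S\(S/PP))/S
        [6,7] "heard" : S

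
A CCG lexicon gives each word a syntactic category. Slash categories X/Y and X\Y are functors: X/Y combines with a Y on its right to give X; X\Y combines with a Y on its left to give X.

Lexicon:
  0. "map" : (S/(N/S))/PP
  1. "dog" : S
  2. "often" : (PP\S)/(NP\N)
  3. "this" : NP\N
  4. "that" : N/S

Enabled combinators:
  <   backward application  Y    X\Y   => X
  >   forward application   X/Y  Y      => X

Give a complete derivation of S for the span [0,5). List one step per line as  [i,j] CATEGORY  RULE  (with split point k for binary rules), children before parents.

[0,5] S   >
  [0,4] S/(N/S)   >
    [0,1] "map" : (S/(N/S))/PP
    [1,4] PP   <
      [1,2] "dog" : S
      [2,4] PP\S   >
        [2,3] "often" : (PP\S)/(NP\N)
        [3,4] "this" : NP\N
  [4,5] "that" : N/S

[0,1] (S/(N/S))/PP  lex  "map"
[1,2] S  lex  "dog"
[2,3] (PP\S)/(NP\N)  lex  "often"
[3,4] NP\N  lex  "this"
[2,4] PP\S  >  k=3
[1,4] PP  <  k=2
[0,4] S/(N/S)  >  k=1
[4,5] N/S  lex  "that"
[0,5] S  >  k=4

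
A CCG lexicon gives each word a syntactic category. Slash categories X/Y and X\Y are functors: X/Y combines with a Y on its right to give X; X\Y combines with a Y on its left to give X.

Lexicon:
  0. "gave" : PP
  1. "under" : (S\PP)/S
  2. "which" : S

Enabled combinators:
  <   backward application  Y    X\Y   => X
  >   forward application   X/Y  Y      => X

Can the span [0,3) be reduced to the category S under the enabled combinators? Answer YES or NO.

YES

[0,3] S   <
  [0,1] "gave" : PP
  [1,3] S\PP   >
    [1,2] "under" : (S\PP)/S
    [2,3] "which" : S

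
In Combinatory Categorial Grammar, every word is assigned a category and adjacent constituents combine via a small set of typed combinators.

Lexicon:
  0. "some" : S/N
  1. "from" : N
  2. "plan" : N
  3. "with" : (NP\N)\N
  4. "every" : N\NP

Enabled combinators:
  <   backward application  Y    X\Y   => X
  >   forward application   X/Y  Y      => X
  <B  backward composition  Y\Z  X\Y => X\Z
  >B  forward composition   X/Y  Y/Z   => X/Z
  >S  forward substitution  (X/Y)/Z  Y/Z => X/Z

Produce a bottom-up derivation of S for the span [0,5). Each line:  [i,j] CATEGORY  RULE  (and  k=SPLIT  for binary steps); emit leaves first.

[0,1] S/N  lex  "some"
[1,2] N  lex  "from"
[2,3] N  lex  "plan"
[3,4] (NP\N)\N  lex  "with"
[2,4] NP\N  <  k=3
[1,4] NP  <  k=2
[4,5] N\NP  lex  "every"
[1,5] N  <  k=4
[0,5] S  >  k=1

[0,5] S   >
  [0,1] "some" : S/N
  [1,5] N   <
    [1,4] NP   <
      [1,2] "from" : N
      [2,4] NP\N   <
        [2,3] "plan" : N
        [3,4] "with" : (NP\N)\N
    [4,5] "every" : N\NP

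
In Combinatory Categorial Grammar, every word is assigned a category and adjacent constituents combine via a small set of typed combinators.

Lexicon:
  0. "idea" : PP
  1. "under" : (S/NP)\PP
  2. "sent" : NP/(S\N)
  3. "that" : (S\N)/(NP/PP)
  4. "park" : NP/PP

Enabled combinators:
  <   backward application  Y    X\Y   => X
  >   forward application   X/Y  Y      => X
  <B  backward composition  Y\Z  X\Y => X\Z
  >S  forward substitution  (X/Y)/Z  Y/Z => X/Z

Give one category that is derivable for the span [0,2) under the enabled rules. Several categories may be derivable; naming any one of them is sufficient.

S/NP

[0,5] S   >
  [0,2] S/NP   <
    [0,1] "idea" : PP
    [1,2] "under" : (S/NP)\PP
  [2,5] NP   >
    [2,3] "sent" : NP/(S\N)
    [3,5] S\N   >
      [3,4] "that" : (S\N)/(NP/PP)
      [4,5] "park" : NP/PP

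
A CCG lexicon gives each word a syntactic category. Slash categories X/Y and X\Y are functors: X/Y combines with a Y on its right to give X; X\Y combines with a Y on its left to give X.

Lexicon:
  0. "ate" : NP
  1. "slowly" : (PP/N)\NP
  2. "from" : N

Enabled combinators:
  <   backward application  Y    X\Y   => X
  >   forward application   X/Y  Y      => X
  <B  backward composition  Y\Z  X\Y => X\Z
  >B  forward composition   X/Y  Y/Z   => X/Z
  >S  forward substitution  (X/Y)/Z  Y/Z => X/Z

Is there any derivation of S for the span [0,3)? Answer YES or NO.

NP (PP/N)\NP N
CKY chart[0,3] = {PP}; S ∉ chart

NO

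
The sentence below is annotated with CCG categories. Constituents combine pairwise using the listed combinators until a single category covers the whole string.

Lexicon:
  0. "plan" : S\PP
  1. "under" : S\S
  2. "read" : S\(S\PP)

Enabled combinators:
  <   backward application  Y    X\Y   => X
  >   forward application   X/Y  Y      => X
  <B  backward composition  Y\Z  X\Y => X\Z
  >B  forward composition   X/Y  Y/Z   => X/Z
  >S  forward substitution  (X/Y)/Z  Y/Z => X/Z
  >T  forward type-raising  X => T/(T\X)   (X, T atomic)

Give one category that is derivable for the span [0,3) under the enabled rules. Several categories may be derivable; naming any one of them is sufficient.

S

[0,3] S   <
  [0,2] S\PP   <B
    [0,1] "plan" : S\PP
    [1,2] "under" : S\S
  [2,3] "read" : S\(S\PP)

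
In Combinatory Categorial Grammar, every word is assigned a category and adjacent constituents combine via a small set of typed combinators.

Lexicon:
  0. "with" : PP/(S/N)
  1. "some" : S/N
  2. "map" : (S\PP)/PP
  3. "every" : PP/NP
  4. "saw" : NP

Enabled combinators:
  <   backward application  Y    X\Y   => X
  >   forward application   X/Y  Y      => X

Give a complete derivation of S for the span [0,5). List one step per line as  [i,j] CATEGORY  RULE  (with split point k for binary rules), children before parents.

[0,1] PP/(S/N)  lex  "with"
[1,2] S/N  lex  "some"
[0,2] PP  >  k=1
[2,3] (S\PP)/PP  lex  "map"
[3,4] PP/NP  lex  "every"
[4,5] NP  lex  "saw"
[3,5] PP  >  k=4
[2,5] S\PP  >  k=3
[0,5] S  <  k=2

[0,5] S   <
  [0,2] PP   >
    [0,1] "with" : PP/(S/N)
    [1,2] "some" : S/N
  [2,5] S\PP   >
    [2,3] "map" : (S\PP)/PP
    [3,5] PP   >
      [3,4] "every" : PP/NP
      [4,5] "saw" : NP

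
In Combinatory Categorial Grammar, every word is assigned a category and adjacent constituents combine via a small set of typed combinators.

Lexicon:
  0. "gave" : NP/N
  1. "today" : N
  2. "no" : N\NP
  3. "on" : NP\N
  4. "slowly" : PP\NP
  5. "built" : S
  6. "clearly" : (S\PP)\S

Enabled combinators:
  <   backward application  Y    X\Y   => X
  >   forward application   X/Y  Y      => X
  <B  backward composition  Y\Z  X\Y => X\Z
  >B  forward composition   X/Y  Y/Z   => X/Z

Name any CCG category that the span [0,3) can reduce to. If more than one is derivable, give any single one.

[0,7] S   <
  [0,5] PP   <
    [0,3] N   <
      [0,2] NP   >
        [0,1] "gave" : NP/N
        [1,2] "today" : N
      [2,3] "no" : N\NP
    [3,5] PP\N   <B
      [3,4] "on" : NP\N
      [4,5] "slowly" : PP\NP
  [5,7] S\PP   <
    [5,6] "built" : S
    [6,7] "clearly" : (S\PP)\S

N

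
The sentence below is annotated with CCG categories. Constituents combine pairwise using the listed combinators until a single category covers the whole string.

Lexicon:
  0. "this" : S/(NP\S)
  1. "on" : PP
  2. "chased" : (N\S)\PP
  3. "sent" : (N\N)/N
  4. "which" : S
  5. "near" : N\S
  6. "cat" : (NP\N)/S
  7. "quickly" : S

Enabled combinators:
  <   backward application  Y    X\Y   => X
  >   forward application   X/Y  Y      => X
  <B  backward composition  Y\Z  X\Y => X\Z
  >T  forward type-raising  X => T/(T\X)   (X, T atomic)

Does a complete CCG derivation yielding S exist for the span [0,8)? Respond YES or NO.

YES

[0,8] S   >
  [0,1] "this" : S/(NP\S)
  [1,8] NP\S   <B
    [1,6] N\S   <B
      [1,3] N\S   <
        [1,2] "on" : PP
        [2,3] "chased" : (N\S)\PP
      [3,6] N\N   >
        [3,4] "sent" : (N\N)/N
        [4,6] N   >
          [4,5] N/(N\S)   >T
            [4,5] "which" : S
          [5,6] "near" : N\S
    [6,8] NP\N   >
      [6,7] "cat" : (NP\N)/S
      [7,8] "quickly" : S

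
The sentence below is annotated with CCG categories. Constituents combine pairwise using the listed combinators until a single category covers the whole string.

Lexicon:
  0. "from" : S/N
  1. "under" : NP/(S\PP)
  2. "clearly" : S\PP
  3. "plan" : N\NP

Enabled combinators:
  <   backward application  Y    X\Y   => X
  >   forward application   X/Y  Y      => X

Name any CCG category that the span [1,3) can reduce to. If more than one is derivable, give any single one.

[0,4] S   >
  [0,1] "from" : S/N
  [1,4] N   <
    [1,3] NP   >
      [1,2] "under" : NP/(S\PP)
      [2,3] "clearly" : S\PP
    [3,4] "plan" : N\NP

NP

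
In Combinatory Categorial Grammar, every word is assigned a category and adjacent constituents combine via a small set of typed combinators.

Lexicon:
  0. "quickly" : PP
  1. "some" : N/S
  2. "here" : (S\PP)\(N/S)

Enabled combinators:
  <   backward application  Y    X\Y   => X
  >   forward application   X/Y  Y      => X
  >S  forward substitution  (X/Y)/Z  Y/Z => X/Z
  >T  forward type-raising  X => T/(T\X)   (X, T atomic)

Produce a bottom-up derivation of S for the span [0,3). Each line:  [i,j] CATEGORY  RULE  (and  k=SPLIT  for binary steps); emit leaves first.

[0,1] PP  lex  "quickly"
[0,1] S/(S\PP)  >T
[1,2] N/S  lex  "some"
[2,3] (S\PP)\(N/S)  lex  "here"
[1,3] S\PP  <  k=2
[0,3] S  >  k=1

[0,3] S   >
  [0,1] S/(S\PP)   >T
    [0,1] "quickly" : PP
  [1,3] S\PP   <
    [1,2] "some" : N/S
    [2,3] "here" : (S\PP)\(N/S)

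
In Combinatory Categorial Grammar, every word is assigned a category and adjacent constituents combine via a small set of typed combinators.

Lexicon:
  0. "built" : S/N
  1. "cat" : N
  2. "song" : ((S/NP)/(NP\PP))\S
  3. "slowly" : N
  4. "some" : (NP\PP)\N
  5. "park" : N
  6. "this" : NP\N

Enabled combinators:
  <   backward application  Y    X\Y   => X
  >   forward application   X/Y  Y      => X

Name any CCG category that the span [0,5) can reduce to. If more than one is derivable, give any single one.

S/NP

[0,7] S   >
  [0,5] S/NP   >
    [0,3] (S/NP)/(NP\PP)   <
      [0,2] S   >
        [0,1] "built" : S/N
        [1,2] "cat" : N
      [2,3] "song" : ((S/NP)/(NP\PP))\S
    [3,5] NP\PP   <
      [3,4] "slowly" : N
      [4,5] "some" : (NP\PP)\N
  [5,7] NP   <
    [5,6] "park" : N
    [6,7] "this" : NP\N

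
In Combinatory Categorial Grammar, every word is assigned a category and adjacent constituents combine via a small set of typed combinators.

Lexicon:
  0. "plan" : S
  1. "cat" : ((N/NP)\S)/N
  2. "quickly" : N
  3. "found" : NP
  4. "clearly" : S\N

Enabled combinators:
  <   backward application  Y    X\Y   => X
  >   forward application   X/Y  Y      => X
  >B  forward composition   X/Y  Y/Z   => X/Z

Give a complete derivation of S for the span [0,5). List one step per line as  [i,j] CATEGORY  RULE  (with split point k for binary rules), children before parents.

[0,5] S   <
  [0,4] N   >
    [0,3] N/NP   <
      [0,1] "plan" : S
      [1,3] (N/NP)\S   >
        [1,2] "cat" : ((N/NP)\S)/N
        [2,3] "quickly" : N
    [3,4] "found" : NP
  [4,5] "clearly" : S\N

[0,1] S  lex  "plan"
[1,2] ((N/NP)\S)/N  lex  "cat"
[2,3] N  lex  "quickly"
[1,3] (N/NP)\S  >  k=2
[0,3] N/NP  <  k=1
[3,4] NP  lex  "found"
[0,4] N  >  k=3
[4,5] S\N  lex  "clearly"
[0,5] S  <  k=4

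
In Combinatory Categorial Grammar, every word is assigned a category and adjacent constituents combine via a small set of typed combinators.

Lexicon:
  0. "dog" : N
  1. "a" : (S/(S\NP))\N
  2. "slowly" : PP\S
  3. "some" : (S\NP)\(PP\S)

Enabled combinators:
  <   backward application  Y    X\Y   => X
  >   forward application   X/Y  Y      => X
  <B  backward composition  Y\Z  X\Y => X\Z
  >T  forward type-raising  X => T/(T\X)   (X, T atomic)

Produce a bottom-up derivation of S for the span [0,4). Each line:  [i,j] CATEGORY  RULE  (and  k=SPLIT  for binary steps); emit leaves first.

[0,4] S   >
  [0,2] S/(S\NP)   <
    [0,1] "dog" : N
    [1,2] "a" : (S/(S\NP))\N
  [2,4] S\NP   <
    [2,3] "slowly" : PP\S
    [3,4] "some" : (S\NP)\(PP\S)

[0,1] N  lex  "dog"
[1,2] (S/(S\NP))\N  lex  "a"
[0,2] S/(S\NP)  <  k=1
[2,3] PP\S  lex  "slowly"
[3,4] (S\NP)\(PP\S)  lex  "some"
[2,4] S\NP  <  k=3
[0,4] S  >  k=2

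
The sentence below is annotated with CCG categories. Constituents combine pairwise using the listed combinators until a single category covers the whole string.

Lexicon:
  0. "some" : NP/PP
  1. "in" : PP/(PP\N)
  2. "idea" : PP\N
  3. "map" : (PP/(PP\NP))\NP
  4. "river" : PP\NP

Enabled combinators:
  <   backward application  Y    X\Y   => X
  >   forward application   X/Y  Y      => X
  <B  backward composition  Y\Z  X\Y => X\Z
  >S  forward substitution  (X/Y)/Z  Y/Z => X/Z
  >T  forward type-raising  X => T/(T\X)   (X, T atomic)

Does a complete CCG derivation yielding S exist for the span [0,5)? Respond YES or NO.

NP/PP PP/(PP\N) PP\N (PP/(PP\NP))\NP PP\NP
CKY chart[0,5] = {N/(N\PP), NP/(NP\PP), PP, PP/(PP\PP), S/(S\PP)}; S ∉ chart

NO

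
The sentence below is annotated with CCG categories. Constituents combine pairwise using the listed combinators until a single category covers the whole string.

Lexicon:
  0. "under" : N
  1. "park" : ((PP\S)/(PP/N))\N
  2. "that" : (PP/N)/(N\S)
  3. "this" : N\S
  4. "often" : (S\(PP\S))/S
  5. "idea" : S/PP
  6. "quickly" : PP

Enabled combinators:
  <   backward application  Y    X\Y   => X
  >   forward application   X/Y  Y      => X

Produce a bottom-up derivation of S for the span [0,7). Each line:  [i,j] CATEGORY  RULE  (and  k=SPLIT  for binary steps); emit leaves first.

[0,7] S   <
  [0,4] PP\S   >
    [0,2] (PP\S)/(PP/N)   <
      [0,1] "under" : N
      [1,2] "park" : ((PP\S)/(PP/N))\N
    [2,4] PP/N   >
      [2,3] "that" : (PP/N)/(N\S)
      [3,4] "this" : N\S
  [4,7] S\(PP\S)   >
    [4,5] "often" : (S\(PP\S))/S
    [5,7] S   >
      [5,6] "idea" : S/PP
      [6,7] "quickly" : PP

[0,1] N  lex  "under"
[1,2] ((PP\S)/(PP/N))\N  lex  "park"
[0,2] (PP\S)/(PP/N)  <  k=1
[2,3] (PP/N)/(N\S)  lex  "that"
[3,4] N\S  lex  "this"
[2,4] PP/N  >  k=3
[0,4] PP\S  >  k=2
[4,5] (S\(PP\S))/S  lex  "often"
[5,6] S/PP  lex  "idea"
[6,7] PP  lex  "quickly"
[5,7] S  >  k=6
[4,7] S\(PP\S)  >  k=5
[0,7] S  <  k=4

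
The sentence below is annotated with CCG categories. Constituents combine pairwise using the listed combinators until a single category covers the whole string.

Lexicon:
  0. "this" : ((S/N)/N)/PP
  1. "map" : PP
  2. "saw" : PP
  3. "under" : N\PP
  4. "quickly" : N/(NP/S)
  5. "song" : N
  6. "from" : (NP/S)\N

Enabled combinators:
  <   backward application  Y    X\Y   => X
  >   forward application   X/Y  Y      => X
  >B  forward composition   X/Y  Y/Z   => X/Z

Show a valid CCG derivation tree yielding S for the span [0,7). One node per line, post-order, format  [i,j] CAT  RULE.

[0,7] S   >
  [0,4] S/N   >
    [0,2] (S/N)/N   >
      [0,1] "this" : ((S/N)/N)/PP
      [1,2] "map" : PP
    [2,4] N   <
      [2,3] "saw" : PP
      [3,4] "under" : N\PP
  [4,7] N   >
    [4,5] "quickly" : N/(NP/S)
    [5,7] NP/S   <
      [5,6] "song" : N
      [6,7] "from" : (NP/S)\N

[0,1] ((S/N)/N)/PP  lex  "this"
[1,2] PP  lex  "map"
[0,2] (S/N)/N  >  k=1
[2,3] PP  lex  "saw"
[3,4] N\PP  lex  "under"
[2,4] N  <  k=3
[0,4] S/N  >  k=2
[4,5] N/(NP/S)  lex  "quickly"
[5,6] N  lex  "song"
[6,7] (NP/S)\N  lex  "from"
[5,7] NP/S  <  k=6
[4,7] N  >  k=5
[0,7] S  >  k=4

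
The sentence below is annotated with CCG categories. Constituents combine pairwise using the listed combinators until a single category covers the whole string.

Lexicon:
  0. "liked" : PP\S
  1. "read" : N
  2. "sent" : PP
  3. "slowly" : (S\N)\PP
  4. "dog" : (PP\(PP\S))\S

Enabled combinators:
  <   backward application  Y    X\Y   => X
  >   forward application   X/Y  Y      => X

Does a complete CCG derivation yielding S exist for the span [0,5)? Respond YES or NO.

NO

PP\S N PP (S\N)\PP (PP\(PP\S))\S
CKY chart[0,5] = {PP}; S ∉ chart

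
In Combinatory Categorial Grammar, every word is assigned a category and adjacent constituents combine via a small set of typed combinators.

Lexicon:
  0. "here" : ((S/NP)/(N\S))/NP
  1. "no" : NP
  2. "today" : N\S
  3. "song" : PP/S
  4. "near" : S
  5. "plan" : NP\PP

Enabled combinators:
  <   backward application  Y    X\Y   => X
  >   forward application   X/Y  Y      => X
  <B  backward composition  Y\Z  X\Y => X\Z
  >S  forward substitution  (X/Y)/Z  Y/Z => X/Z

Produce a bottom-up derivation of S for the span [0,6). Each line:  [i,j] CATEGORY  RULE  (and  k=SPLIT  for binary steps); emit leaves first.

[0,6] S   >
  [0,3] S/NP   >
    [0,2] (S/NP)/(N\S)   >
      [0,1] "here" : ((S/NP)/(N\S))/NP
      [1,2] "no" : NP
    [2,3] "today" : N\S
  [3,6] NP   <
    [3,5] PP   >
      [3,4] "song" : PP/S
      [4,5] "near" : S
    [5,6] "plan" : NP\PP

[0,1] ((S/NP)/(N\S))/NP  lex  "here"
[1,2] NP  lex  "no"
[0,2] (S/NP)/(N\S)  >  k=1
[2,3] N\S  lex  "today"
[0,3] S/NP  >  k=2
[3,4] PP/S  lex  "song"
[4,5] S  lex  "near"
[3,5] PP  >  k=4
[5,6] NP\PP  lex  "plan"
[3,6] NP  <  k=5
[0,6] S  >  k=3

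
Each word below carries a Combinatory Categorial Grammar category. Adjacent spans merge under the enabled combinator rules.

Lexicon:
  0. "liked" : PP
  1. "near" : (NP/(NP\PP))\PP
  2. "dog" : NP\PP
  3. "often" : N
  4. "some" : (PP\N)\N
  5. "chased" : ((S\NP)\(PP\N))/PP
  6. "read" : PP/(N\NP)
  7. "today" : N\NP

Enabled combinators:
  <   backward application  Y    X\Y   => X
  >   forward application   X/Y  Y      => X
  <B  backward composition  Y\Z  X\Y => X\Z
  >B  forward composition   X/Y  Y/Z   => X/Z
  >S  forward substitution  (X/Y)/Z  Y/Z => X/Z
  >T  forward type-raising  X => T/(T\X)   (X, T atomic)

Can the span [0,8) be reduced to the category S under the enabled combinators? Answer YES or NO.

[0,8] S   <
  [0,3] NP   >
    [0,2] NP/(NP\PP)   <
      [0,1] "liked" : PP
      [1,2] "near" : (NP/(NP\PP))\PP
    [2,3] "dog" : NP\PP
  [3,8] S\NP   <
    [3,5] PP\N   <
      [3,4] "often" : N
      [4,5] "some" : (PP\N)\N
    [5,8] (S\NP)\(PP\N)   >
      [5,6] "chased" : ((S\NP)\(PP\N))/PP
      [6,8] PP   >
        [6,7] "read" : PP/(N\NP)
        [7,8] "today" : N\NP

YES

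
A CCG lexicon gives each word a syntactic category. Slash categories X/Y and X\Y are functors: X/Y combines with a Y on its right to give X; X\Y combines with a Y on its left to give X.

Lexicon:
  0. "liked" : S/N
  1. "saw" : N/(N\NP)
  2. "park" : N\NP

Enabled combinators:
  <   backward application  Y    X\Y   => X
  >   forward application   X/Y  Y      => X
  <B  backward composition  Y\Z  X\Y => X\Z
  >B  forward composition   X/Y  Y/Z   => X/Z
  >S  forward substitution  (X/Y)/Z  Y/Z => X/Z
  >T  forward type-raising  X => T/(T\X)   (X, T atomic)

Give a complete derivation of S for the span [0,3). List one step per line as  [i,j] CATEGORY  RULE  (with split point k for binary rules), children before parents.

[0,3] S   >
  [0,1] "liked" : S/N
  [1,3] N   >
    [1,2] "saw" : N/(N\NP)
    [2,3] "park" : N\NP

[0,1] S/N  lex  "liked"
[1,2] N/(N\NP)  lex  "saw"
[2,3] N\NP  lex  "park"
[1,3] N  >  k=2
[0,3] S  >  k=1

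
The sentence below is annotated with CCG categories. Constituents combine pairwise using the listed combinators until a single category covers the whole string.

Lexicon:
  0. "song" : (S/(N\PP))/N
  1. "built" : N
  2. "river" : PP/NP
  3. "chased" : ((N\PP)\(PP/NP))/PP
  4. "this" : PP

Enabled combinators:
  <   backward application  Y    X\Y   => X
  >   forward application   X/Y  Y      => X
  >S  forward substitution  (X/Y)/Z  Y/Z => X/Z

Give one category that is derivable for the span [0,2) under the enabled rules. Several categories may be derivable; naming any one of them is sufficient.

[0,5] S   >
  [0,2] S/(N\PP)   >
    [0,1] "song" : (S/(N\PP))/N
    [1,2] "built" : N
  [2,5] N\PP   <
    [2,3] "river" : PP/NP
    [3,5] (N\PP)\(PP/NP)   >
      [3,4] "chased" : ((N\PP)\(PP/NP))/PP
      [4,5] "this" : PP

S/(N\PP)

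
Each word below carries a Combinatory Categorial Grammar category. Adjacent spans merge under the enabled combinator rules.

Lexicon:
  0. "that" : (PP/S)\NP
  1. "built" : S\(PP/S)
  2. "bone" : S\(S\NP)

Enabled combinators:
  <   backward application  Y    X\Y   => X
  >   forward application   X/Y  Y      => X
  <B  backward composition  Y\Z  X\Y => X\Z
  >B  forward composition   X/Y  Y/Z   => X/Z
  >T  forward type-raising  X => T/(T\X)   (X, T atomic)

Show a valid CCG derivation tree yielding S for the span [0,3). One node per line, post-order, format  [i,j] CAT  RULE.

[0,3] S   <
  [0,2] S\NP   <B
    [0,1] "that" : (PP/S)\NP
    [1,2] "built" : S\(PP/S)
  [2,3] "bone" : S\(S\NP)

[0,1] (PP/S)\NP  lex  "that"
[1,2] S\(PP/S)  lex  "built"
[0,2] S\NP  <B  k=1
[2,3] S\(S\NP)  lex  "bone"
[0,3] S  <  k=2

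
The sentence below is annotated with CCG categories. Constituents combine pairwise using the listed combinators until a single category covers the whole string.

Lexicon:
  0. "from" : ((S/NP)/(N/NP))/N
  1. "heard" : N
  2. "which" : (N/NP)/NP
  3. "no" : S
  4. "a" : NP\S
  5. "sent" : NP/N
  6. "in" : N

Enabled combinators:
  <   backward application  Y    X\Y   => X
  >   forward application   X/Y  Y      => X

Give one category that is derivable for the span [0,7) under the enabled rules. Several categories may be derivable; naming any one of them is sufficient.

S

[0,7] S   >
  [0,5] S/NP   >
    [0,2] (S/NP)/(N/NP)   >
      [0,1] "from" : ((S/NP)/(N/NP))/N
      [1,2] "heard" : N
    [2,5] N/NP   >
      [2,3] "which" : (N/NP)/NP
      [3,5] NP   <
        [3,4] "no" : S
        [4,5] "a" : NP\S
  [5,7] NP   >
    [5,6] "sent" : NP/N
    [6,7] "in" : N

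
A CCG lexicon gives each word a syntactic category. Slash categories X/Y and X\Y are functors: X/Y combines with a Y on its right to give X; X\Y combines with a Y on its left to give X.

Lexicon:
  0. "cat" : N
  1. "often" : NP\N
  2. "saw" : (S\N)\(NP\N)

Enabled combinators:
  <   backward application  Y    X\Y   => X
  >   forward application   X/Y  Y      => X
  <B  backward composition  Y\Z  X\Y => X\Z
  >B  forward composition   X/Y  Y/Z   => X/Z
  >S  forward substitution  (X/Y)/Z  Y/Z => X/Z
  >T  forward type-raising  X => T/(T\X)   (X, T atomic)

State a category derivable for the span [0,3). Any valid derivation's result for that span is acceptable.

S

[0,3] S   >
  [0,1] S/(S\N)   >T
    [0,1] "cat" : N
  [1,3] S\N   <
    [1,2] "often" : NP\N
    [2,3] "saw" : (S\N)\(NP\N)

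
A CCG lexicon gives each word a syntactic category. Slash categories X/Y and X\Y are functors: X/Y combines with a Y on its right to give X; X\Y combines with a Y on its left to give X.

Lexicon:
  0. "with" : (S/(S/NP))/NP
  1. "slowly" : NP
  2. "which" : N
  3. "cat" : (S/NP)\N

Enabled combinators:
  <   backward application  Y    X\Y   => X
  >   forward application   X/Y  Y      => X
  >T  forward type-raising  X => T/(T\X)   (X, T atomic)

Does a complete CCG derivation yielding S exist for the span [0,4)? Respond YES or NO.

YES

[0,4] S   >
  [0,2] S/(S/NP)   >
    [0,1] "with" : (S/(S/NP))/NP
    [1,2] "slowly" : NP
  [2,4] S/NP   <
    [2,3] "which" : N
    [3,4] "cat" : (S/NP)\N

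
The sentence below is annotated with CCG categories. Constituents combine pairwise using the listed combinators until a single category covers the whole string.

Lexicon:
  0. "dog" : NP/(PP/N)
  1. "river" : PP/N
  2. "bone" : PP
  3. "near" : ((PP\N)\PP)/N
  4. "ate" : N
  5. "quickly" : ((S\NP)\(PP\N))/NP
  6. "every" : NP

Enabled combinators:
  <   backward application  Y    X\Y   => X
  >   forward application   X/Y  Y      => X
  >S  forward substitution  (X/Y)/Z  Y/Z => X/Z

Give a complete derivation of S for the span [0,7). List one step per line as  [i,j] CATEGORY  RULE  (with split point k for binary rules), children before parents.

[0,7] S   <
  [0,2] NP   >
    [0,1] "dog" : NP/(PP/N)
    [1,2] "river" : PP/N
  [2,7] S\NP   <
    [2,5] PP\N   <
      [2,3] "bone" : PP
      [3,5] (PP\N)\PP   >
        [3,4] "near" : ((PP\N)\PP)/N
        [4,5] "ate" : N
    [5,7] (S\NP)\(PP\N)   >
      [5,6] "quickly" : ((S\NP)\(PP\N))/NP
      [6,7] "every" : NP

[0,1] NP/(PP/N)  lex  "dog"
[1,2] PP/N  lex  "river"
[0,2] NP  >  k=1
[2,3] PP  lex  "bone"
[3,4] ((PP\N)\PP)/N  lex  "near"
[4,5] N  lex  "ate"
[3,5] (PP\N)\PP  >  k=4
[2,5] PP\N  <  k=3
[5,6] ((S\NP)\(PP\N))/NP  lex  "quickly"
[6,7] NP  lex  "every"
[5,7] (S\NP)\(PP\N)  >  k=6
[2,7] S\NP  <  k=5
[0,7] S  <  k=2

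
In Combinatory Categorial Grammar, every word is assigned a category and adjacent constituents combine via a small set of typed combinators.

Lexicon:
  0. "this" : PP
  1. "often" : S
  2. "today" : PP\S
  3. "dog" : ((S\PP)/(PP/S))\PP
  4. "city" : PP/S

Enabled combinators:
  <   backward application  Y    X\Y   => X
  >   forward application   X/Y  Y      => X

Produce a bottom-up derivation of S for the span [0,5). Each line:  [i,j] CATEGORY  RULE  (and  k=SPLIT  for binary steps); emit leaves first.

[0,5] S   <
  [0,1] "this" : PP
  [1,5] S\PP   >
    [1,4] (S\PP)/(PP/S)   <
      [1,3] PP   <
        [1,2] "often" : S
        [2,3] "today" : PP\S
      [3,4] "dog" : ((S\PP)/(PP/S))\PP
    [4,5] "city" : PP/S

[0,1] PP  lex  "this"
[1,2] S  lex  "often"
[2,3] PP\S  lex  "today"
[1,3] PP  <  k=2
[3,4] ((S\PP)/(PP/S))\PP  lex  "dog"
[1,4] (S\PP)/(PP/S)  <  k=3
[4,5] PP/S  lex  "city"
[1,5] S\PP  >  k=4
[0,5] S  <  k=1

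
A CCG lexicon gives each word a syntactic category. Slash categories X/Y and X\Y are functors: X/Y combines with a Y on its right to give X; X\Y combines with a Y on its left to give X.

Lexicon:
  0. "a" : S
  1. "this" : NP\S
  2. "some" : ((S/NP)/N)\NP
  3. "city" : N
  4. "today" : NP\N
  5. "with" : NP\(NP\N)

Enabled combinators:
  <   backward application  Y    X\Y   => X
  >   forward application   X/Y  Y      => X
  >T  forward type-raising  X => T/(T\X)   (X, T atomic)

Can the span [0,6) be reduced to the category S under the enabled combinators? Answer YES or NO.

[0,6] S   >
  [0,4] S/NP   >
    [0,3] (S/NP)/N   <
      [0,2] NP   <
        [0,1] "a" : S
        [1,2] "this" : NP\S
      [2,3] "some" : ((S/NP)/N)\NP
    [3,4] "city" : N
  [4,6] NP   <
    [4,5] "today" : NP\N
    [5,6] "with" : NP\(NP\N)

YES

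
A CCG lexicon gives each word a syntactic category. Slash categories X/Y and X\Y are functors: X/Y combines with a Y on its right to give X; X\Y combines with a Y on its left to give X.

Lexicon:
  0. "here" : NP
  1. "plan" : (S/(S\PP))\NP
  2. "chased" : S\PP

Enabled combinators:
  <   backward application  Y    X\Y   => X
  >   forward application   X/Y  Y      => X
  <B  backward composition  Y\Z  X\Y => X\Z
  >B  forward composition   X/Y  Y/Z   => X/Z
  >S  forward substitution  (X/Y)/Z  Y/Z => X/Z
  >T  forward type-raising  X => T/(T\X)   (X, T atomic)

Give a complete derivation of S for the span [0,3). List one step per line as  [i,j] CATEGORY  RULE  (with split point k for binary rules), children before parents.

[0,1] NP  lex  "here"
[1,2] (S/(S\PP))\NP  lex  "plan"
[0,2] S/(S\PP)  <  k=1
[2,3] S\PP  lex  "chased"
[0,3] S  >  k=2

[0,3] S   >
  [0,2] S/(S\PP)   <
    [0,1] "here" : NP
    [1,2] "plan" : (S/(S\PP))\NP
  [2,3] "chased" : S\PP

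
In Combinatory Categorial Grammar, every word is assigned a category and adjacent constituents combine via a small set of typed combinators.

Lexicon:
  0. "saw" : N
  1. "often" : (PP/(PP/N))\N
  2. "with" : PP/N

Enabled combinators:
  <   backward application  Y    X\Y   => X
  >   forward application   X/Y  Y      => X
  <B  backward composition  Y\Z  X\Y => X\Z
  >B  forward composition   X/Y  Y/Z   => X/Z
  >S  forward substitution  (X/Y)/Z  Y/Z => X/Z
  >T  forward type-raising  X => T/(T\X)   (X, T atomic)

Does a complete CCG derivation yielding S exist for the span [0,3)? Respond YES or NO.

N (PP/(PP/N))\N PP/N
CKY chart[0,3] = {N/(N\PP), NP/(NP\PP), PP, PP/(PP\PP), S/(S\PP)}; S ∉ chart

NO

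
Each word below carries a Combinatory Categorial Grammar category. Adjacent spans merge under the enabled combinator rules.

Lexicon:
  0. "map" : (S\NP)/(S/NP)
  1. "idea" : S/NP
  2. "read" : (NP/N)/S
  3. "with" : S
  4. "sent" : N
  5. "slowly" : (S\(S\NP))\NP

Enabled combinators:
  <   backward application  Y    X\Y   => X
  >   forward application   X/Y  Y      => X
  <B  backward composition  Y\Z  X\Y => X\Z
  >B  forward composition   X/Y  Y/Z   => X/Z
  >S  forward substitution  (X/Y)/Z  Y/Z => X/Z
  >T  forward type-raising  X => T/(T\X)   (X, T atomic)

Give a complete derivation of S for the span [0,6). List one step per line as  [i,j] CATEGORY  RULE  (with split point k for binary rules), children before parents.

[0,6] S   <
  [0,2] S\NP   >
    [0,1] "map" : (S\NP)/(S/NP)
    [1,2] "idea" : S/NP
  [2,6] S\(S\NP)   <
    [2,5] NP   >
      [2,4] NP/N   >
        [2,3] "read" : (NP/N)/S
        [3,4] "with" : S
      [4,5] "sent" : N
    [5,6] "slowly" : (S\(S\NP))\NP

[0,1] (S\NP)/(S/NP)  lex  "map"
[1,2] S/NP  lex  "idea"
[0,2] S\NP  >  k=1
[2,3] (NP/N)/S  lex  "read"
[3,4] S  lex  "with"
[2,4] NP/N  >  k=3
[4,5] N  lex  "sent"
[2,5] NP  >  k=4
[5,6] (S\(S\NP))\NP  lex  "slowly"
[2,6] S\(S\NP)  <  k=5
[0,6] S  <  k=2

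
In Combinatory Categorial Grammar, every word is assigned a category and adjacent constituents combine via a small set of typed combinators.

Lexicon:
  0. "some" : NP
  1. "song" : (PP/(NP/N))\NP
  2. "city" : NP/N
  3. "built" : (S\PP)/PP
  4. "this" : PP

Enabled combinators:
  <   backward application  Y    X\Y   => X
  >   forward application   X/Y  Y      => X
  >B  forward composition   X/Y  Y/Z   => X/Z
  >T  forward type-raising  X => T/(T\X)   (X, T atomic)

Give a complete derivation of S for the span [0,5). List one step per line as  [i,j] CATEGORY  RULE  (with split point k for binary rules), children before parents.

[0,5] S   <
  [0,3] PP   >
    [0,2] PP/(NP/N)   <
      [0,1] "some" : NP
      [1,2] "song" : (PP/(NP/N))\NP
    [2,3] "city" : NP/N
  [3,5] S\PP   >
    [3,4] "built" : (S\PP)/PP
    [4,5] "this" : PP

[0,1] NP  lex  "some"
[1,2] (PP/(NP/N))\NP  lex  "song"
[0,2] PP/(NP/N)  <  k=1
[2,3] NP/N  lex  "city"
[0,3] PP  >  k=2
[3,4] (S\PP)/PP  lex  "built"
[4,5] PP  lex  "this"
[3,5] S\PP  >  k=4
[0,5] S  <  k=3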